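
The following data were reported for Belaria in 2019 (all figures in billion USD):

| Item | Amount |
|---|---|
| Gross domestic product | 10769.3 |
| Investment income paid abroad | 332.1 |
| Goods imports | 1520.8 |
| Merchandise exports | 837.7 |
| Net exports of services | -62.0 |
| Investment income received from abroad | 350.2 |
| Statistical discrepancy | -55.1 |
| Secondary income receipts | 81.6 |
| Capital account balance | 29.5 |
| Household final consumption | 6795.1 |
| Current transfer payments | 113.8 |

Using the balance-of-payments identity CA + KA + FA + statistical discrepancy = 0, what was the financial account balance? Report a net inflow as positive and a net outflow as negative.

Goods balance = 837.7 - 1520.8 = -683.1
Services balance = -62.0
Trade balance (goods + services) = -683.1 + (-62.0) = -745.1
Net primary income = 350.2 - 332.1 = 18.1
Net secondary income = 81.6 - 113.8 = -32.2
Current account = -745.1 + 18.1 + (-32.2) = -759.2
Financial account = -(-759.2 + 29.5 + (-55.1)) = 784.8

784.8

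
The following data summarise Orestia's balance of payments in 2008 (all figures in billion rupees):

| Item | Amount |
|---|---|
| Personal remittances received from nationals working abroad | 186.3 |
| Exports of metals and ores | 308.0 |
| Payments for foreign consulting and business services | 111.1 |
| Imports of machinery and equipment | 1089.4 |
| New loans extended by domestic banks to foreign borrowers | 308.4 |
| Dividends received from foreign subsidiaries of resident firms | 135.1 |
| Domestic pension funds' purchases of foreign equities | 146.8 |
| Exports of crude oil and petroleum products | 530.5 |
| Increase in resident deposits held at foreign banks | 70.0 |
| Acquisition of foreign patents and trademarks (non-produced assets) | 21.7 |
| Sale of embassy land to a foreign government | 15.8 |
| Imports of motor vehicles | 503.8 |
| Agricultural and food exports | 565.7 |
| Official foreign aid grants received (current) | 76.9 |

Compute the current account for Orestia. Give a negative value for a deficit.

Goods: 308.0 - 1089.4 + 530.5 - 503.8 + 565.7 = -189.0
Services: -111.1
Primary income: 135.1
Secondary income: 76.9 + 186.3 = 263.2
Current account = (-189.0) + (-111.1) + 135.1 + 263.2 = 98.2
(Excluded from the current account — financial account: new loans extended by domestic banks to foreign borrowers 308.4, domestic pension funds' purchases of foreign equities 146.8, increase in resident deposits held at foreign banks 70.0; capital account: acquisition of foreign patents and trademarks (non-produced assets) 21.7, sale of embassy land to a foreign government 15.8.)

98.2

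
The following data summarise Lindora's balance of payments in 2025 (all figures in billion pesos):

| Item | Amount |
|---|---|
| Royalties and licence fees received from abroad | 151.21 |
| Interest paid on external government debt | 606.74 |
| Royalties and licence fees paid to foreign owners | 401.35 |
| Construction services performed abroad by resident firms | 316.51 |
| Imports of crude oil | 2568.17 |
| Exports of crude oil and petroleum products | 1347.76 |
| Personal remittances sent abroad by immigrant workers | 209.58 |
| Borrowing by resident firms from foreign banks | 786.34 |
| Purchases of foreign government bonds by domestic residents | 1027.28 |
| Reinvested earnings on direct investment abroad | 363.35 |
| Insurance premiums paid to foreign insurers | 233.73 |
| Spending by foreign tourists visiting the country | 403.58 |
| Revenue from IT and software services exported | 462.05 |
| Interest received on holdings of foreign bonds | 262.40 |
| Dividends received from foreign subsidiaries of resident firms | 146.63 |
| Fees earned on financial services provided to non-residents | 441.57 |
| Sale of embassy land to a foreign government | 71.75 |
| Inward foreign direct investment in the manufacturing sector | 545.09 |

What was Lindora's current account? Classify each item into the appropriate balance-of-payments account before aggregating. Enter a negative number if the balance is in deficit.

Goods: -2568.17 + 1347.76 = -1220.41
Services: 316.51 - 401.35 + 403.58 + 151.21 + 441.57 - 233.73 + 462.05 = 1139.84
Primary income: 363.35 + 262.40 - 606.74 + 146.63 = 165.64
Secondary income: -209.58
Current account = (-1220.41) + 1139.84 + 165.64 + (-209.58) = -124.51
(Excluded from the current account — financial account: borrowing by resident firms from foreign banks 786.34, purchases of foreign government bonds by domestic residents 1027.28, inward foreign direct investment in the manufacturing sector 545.09; capital account: sale of embassy land to a foreign government 71.75.)

-124.51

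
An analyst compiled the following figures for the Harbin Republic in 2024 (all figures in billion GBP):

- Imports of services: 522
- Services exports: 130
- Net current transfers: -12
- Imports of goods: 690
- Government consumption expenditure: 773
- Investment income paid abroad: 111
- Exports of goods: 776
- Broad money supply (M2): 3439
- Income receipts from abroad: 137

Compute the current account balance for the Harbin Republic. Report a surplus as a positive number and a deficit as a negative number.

-292

Goods balance = 776 - 690 = 86
Services balance = 130 - 522 = -392
Trade balance (goods + services) = 86 + (-392) = -306
Net primary income = 137 - 111 = 26
Net secondary income = -12
Current account = -306 + 26 + (-12) = -292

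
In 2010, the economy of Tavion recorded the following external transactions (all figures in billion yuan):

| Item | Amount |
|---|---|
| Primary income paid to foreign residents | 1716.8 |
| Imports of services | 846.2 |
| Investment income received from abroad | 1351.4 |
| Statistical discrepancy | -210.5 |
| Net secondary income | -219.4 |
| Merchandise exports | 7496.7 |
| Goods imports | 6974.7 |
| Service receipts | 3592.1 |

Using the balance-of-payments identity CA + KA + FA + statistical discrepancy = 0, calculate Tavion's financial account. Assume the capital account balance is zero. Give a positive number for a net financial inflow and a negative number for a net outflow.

Goods balance = 7496.7 - 6974.7 = 522.0
Services balance = 3592.1 - 846.2 = 2745.9
Trade balance (goods + services) = 522.0 + 2745.9 = 3267.9
Net primary income = 1351.4 - 1716.8 = -365.4
Net secondary income = -219.4
Current account = 3267.9 + (-365.4) + (-219.4) = 2683.1
Financial account = -(2683.1 + (-210.5)) = -2472.6

-2472.6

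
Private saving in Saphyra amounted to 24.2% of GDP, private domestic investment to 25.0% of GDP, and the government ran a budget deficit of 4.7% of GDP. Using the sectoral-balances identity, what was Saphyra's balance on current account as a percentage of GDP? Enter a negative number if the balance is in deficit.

By the sectoral-balances identity, CA = (S_private - I) + (T - G).
Private balance = 24.2 - 25.0 = -0.8
Government balance (T - G) = -4.7
CA = -0.8 + (-4.7) = -5.5

-5.5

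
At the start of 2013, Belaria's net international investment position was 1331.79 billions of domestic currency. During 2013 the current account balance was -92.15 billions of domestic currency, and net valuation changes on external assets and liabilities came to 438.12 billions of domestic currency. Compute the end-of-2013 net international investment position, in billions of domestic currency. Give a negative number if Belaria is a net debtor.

1677.76

Change in NIIP = current account + net valuation change = -92.15 + 438.12 = 345.97
End-of-year NIIP = 1331.79 + 345.97 = 1677.76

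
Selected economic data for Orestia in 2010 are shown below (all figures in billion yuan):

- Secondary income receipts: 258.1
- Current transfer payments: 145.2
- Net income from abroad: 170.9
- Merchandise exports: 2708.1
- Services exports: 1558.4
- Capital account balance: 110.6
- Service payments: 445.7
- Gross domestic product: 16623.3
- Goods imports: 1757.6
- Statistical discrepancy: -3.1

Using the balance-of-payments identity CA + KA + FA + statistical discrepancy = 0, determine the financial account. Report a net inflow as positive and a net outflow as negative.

Goods balance = 2708.1 - 1757.6 = 950.5
Services balance = 1558.4 - 445.7 = 1112.7
Trade balance (goods + services) = 950.5 + 1112.7 = 2063.2
Net primary income = 170.9
Net secondary income = 258.1 - 145.2 = 112.9
Current account = 2063.2 + 170.9 + 112.9 = 2347.0
Financial account = -(2347.0 + 110.6 + (-3.1)) = -2454.5

-2454.5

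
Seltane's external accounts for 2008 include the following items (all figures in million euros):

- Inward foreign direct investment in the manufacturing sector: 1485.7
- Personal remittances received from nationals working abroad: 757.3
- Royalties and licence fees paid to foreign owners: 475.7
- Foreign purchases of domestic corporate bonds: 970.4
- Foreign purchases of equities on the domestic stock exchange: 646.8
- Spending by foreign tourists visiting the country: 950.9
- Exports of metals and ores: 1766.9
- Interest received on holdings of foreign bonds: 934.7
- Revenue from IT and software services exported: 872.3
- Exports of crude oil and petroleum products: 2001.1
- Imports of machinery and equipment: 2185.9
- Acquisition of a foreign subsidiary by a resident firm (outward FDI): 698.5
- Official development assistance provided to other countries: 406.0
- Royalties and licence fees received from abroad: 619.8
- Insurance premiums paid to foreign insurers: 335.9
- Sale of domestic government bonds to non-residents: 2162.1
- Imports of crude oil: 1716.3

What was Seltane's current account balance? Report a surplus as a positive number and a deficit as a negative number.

2783.2

Goods: -2185.9 - 1716.3 + 1766.9 + 2001.1 = -134.2
Services: 619.8 + 872.3 - 475.7 - 335.9 + 950.9 = 1631.4
Primary income: 934.7
Secondary income: -406.0 + 757.3 = 351.3
Current account = (-134.2) + 1631.4 + 934.7 + 351.3 = 2783.2
(Excluded from the current account — financial account: inward foreign direct investment in the manufacturing sector 1485.7, foreign purchases of domestic corporate bonds 970.4, foreign purchases of equities on the domestic stock exchange 646.8, acquisition of a foreign subsidiary by a resident firm (outward FDI) 698.5, sale of domestic government bonds to non-residents 2162.1.)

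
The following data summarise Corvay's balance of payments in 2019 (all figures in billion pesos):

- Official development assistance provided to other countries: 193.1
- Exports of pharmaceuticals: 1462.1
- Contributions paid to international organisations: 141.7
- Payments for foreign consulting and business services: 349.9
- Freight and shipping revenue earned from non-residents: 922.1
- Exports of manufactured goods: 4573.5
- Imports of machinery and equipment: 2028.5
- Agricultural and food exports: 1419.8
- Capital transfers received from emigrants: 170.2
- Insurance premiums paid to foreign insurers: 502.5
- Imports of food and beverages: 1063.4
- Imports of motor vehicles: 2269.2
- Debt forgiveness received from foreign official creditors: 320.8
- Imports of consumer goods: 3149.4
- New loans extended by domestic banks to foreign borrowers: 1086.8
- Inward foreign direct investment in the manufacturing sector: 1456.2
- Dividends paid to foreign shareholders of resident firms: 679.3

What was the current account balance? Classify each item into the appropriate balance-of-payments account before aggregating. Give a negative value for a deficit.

Goods: 1419.8 - 1063.4 + 4573.5 - 3149.4 - 2028.5 - 2269.2 + 1462.1 = -1055.1
Services: -502.5 - 349.9 + 922.1 = 69.7
Primary income: -679.3
Secondary income: -141.7 - 193.1 = -334.8
Current account = (-1055.1) + 69.7 + (-679.3) + (-334.8) = -1999.5
(Excluded from the current account — capital account: capital transfers received from emigrants 170.2, debt forgiveness received from foreign official creditors 320.8; financial account: new loans extended by domestic banks to foreign borrowers 1086.8, inward foreign direct investment in the manufacturing sector 1456.2.)

-1999.5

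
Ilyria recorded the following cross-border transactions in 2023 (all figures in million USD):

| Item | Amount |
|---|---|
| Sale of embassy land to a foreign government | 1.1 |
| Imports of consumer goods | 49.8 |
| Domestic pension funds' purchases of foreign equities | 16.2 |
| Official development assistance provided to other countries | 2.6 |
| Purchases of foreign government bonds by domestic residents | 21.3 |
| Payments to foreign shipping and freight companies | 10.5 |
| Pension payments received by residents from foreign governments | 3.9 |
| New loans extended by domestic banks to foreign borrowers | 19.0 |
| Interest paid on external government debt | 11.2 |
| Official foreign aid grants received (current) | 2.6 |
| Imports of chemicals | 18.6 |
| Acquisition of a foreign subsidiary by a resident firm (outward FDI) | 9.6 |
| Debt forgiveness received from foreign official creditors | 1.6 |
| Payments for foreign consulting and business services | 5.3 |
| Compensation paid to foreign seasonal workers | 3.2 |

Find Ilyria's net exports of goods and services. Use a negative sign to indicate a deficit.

-84.2

Goods: -18.6 - 49.8 = -68.4
Services: -5.3 - 10.5 = -15.8
Trade balance = -68.4 + (-15.8) = -84.2
(Excluded from the trade balance — capital account: sale of embassy land to a foreign government 1.1, debt forgiveness received from foreign official creditors 1.6; financial account: domestic pension funds' purchases of foreign equities 16.2, purchases of foreign government bonds by domestic residents 21.3, new loans extended by domestic banks to foreign borrowers 19.0, acquisition of a foreign subsidiary by a resident firm (outward FDI) 9.6; secondary income: official development assistance provided to other countries 2.6, pension payments received by residents from foreign governments 3.9, official foreign aid grants received (current) 2.6; primary income: interest paid on external government debt 11.2, compensation paid to foreign seasonal workers 3.2.)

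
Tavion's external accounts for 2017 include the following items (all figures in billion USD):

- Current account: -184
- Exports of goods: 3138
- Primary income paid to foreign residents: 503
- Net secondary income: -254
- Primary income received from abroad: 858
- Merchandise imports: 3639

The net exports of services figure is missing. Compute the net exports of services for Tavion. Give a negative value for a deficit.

216

Current account = goods balance + services balance + net primary income + net secondary income
Sum of the known components = -400
Net exports of services = CA - (known components) = -184 - (-400) = 216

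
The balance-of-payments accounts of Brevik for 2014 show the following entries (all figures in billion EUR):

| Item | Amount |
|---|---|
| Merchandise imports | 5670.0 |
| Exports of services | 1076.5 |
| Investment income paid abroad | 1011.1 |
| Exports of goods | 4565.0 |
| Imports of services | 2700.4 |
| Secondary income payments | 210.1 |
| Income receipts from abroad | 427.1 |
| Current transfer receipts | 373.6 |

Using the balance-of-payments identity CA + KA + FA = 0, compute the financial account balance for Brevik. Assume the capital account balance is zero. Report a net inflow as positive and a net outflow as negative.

Goods balance = 4565.0 - 5670.0 = -1105.0
Services balance = 1076.5 - 2700.4 = -1623.9
Trade balance (goods + services) = -1105.0 + (-1623.9) = -2728.9
Net primary income = 427.1 - 1011.1 = -584.0
Net secondary income = 373.6 - 210.1 = 163.5
Current account = -2728.9 + (-584.0) + 163.5 = -3149.4
Financial account = -(-3149.4) = 3149.4

3149.4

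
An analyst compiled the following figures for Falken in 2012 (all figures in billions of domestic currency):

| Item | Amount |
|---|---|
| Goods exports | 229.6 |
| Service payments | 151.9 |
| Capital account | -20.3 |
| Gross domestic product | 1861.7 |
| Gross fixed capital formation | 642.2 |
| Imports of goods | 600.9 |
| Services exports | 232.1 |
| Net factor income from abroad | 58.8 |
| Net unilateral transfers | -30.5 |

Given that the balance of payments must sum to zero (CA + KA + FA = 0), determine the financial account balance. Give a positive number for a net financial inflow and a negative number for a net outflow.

Goods balance = 229.6 - 600.9 = -371.3
Services balance = 232.1 - 151.9 = 80.2
Trade balance (goods + services) = -371.3 + 80.2 = -291.1
Net primary income = 58.8
Net secondary income = -30.5
Current account = -291.1 + 58.8 + (-30.5) = -262.8
Financial account = -(-262.8 + (-20.3)) = 283.1

283.1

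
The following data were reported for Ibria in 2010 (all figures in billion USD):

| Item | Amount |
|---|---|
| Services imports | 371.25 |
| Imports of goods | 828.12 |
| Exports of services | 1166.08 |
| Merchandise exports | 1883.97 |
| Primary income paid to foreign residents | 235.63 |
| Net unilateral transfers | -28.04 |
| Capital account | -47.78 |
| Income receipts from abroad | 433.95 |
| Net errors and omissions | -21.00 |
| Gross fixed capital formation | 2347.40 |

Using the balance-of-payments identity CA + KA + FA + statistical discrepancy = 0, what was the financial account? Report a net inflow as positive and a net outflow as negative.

-1952.18

Goods balance = 1883.97 - 828.12 = 1055.85
Services balance = 1166.08 - 371.25 = 794.83
Trade balance (goods + services) = 1055.85 + 794.83 = 1850.68
Net primary income = 433.95 - 235.63 = 198.32
Net secondary income = -28.04
Current account = 1850.68 + 198.32 + (-28.04) = 2020.96
Financial account = -(2020.96 + (-47.78) + (-21.00)) = -1952.18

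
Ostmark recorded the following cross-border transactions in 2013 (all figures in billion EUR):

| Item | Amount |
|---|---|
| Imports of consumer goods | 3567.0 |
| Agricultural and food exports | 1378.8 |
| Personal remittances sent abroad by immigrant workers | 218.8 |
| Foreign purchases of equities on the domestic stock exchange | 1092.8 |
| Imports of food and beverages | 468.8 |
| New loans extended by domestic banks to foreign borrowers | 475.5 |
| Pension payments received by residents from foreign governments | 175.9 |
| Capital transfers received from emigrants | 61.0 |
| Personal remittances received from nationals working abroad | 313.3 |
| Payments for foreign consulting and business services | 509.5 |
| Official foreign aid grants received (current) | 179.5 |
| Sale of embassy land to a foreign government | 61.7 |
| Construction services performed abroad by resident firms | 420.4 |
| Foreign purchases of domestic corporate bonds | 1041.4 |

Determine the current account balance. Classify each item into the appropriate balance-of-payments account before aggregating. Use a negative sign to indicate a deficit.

-2296.2

Goods: -3567.0 + 1378.8 - 468.8 = -2657.0
Services: -509.5 + 420.4 = -89.1
Secondary income: 179.5 + 175.9 - 218.8 + 313.3 = 449.9
Current account = (-2657.0) + (-89.1) + 449.9 = -2296.2
(Excluded from the current account — financial account: foreign purchases of equities on the domestic stock exchange 1092.8, new loans extended by domestic banks to foreign borrowers 475.5, foreign purchases of domestic corporate bonds 1041.4; capital account: capital transfers received from emigrants 61.0, sale of embassy land to a foreign government 61.7.)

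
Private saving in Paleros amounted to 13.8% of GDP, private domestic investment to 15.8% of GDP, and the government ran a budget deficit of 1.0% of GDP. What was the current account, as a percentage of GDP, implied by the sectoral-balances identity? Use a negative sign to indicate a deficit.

-3.0

By the sectoral-balances identity, CA = (S_private - I) + (T - G).
Private balance = 13.8 - 15.8 = -2.0
Government balance (T - G) = -1.0
CA = -2.0 + (-1.0) = -3.0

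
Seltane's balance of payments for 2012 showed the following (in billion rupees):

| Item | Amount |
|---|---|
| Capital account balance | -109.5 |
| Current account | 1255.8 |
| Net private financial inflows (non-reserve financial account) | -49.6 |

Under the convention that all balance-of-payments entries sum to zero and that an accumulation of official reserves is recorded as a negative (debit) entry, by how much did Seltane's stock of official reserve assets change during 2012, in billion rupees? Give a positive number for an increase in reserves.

1096.7

Official reserve transactions balance = -(1255.8 + (-109.5) + (-49.6)) = -1096.7
An accumulation of reserves is recorded as a debit (negative entry), so the change in the stock of reserves is the negative of that balance.
Change in official reserves = -(-1096.7) = 1096.7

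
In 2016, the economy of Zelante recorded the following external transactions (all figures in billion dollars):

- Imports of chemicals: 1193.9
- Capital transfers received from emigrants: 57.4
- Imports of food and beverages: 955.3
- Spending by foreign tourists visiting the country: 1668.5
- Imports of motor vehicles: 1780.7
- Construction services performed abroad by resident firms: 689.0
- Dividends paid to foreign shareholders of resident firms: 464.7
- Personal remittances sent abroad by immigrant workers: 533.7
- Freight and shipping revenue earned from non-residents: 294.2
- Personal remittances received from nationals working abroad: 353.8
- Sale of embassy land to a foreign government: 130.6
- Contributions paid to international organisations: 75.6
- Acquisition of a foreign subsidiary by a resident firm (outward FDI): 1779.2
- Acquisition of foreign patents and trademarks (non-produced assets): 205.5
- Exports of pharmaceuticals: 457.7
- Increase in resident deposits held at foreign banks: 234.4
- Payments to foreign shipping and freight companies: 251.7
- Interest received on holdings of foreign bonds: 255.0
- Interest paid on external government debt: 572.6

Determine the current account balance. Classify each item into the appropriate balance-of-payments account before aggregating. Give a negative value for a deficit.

-2110.0

Goods: -1780.7 - 1193.9 + 457.7 - 955.3 = -3472.2
Services: 1668.5 + 689.0 - 251.7 + 294.2 = 2400.0
Primary income: -572.6 + 255.0 - 464.7 = -782.3
Secondary income: -75.6 - 533.7 + 353.8 = -255.5
Current account = (-3472.2) + 2400.0 + (-782.3) + (-255.5) = -2110.0
(Excluded from the current account — capital account: capital transfers received from emigrants 57.4, sale of embassy land to a foreign government 130.6, acquisition of foreign patents and trademarks (non-produced assets) 205.5; financial account: acquisition of a foreign subsidiary by a resident firm (outward FDI) 1779.2, increase in resident deposits held at foreign banks 234.4.)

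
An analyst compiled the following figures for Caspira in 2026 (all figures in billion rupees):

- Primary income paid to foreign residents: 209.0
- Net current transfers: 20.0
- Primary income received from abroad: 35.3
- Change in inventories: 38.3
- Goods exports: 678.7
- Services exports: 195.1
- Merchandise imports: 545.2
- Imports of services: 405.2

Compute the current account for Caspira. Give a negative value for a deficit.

Goods balance = 678.7 - 545.2 = 133.5
Services balance = 195.1 - 405.2 = -210.1
Trade balance (goods + services) = 133.5 + (-210.1) = -76.6
Net primary income = 35.3 - 209.0 = -173.7
Net secondary income = 20.0
Current account = -76.6 + (-173.7) + 20.0 = -230.3

-230.3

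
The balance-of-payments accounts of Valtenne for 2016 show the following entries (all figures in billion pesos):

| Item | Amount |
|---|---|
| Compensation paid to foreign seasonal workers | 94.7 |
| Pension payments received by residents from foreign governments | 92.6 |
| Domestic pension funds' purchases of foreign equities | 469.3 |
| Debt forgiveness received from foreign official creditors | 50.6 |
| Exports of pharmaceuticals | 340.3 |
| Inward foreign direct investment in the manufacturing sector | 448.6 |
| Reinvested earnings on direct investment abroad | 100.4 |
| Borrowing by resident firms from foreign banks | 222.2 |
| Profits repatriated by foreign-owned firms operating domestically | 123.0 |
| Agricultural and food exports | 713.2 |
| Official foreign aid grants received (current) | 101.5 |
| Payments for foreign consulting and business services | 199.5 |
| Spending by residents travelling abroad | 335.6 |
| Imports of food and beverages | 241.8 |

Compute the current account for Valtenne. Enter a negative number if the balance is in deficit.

353.4

Goods: 340.3 - 241.8 + 713.2 = 811.7
Services: -335.6 - 199.5 = -535.1
Primary income: 100.4 - 123.0 - 94.7 = -117.3
Secondary income: 92.6 + 101.5 = 194.1
Current account = 811.7 + (-535.1) + (-117.3) + 194.1 = 353.4
(Excluded from the current account — financial account: domestic pension funds' purchases of foreign equities 469.3, inward foreign direct investment in the manufacturing sector 448.6, borrowing by resident firms from foreign banks 222.2; capital account: debt forgiveness received from foreign official creditors 50.6.)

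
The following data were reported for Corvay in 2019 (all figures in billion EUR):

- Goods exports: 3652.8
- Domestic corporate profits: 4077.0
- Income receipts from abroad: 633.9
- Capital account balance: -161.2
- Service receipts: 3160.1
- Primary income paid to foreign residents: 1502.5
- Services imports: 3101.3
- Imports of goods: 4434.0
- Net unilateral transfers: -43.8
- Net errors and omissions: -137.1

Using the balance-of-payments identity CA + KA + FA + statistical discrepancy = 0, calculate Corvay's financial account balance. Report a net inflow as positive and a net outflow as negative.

Goods balance = 3652.8 - 4434.0 = -781.2
Services balance = 3160.1 - 3101.3 = 58.8
Trade balance (goods + services) = -781.2 + 58.8 = -722.4
Net primary income = 633.9 - 1502.5 = -868.6
Net secondary income = -43.8
Current account = -722.4 + (-868.6) + (-43.8) = -1634.8
Financial account = -(-1634.8 + (-161.2) + (-137.1)) = 1933.1

1933.1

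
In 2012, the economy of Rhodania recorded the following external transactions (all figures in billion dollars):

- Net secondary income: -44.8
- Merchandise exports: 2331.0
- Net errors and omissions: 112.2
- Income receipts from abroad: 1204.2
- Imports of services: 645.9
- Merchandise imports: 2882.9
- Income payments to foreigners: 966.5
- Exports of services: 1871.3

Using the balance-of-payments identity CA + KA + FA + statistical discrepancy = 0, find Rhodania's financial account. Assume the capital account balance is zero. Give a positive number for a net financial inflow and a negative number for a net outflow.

Goods balance = 2331.0 - 2882.9 = -551.9
Services balance = 1871.3 - 645.9 = 1225.4
Trade balance (goods + services) = -551.9 + 1225.4 = 673.5
Net primary income = 1204.2 - 966.5 = 237.7
Net secondary income = -44.8
Current account = 673.5 + 237.7 + (-44.8) = 866.4
Financial account = -(866.4 + 112.2) = -978.6

-978.6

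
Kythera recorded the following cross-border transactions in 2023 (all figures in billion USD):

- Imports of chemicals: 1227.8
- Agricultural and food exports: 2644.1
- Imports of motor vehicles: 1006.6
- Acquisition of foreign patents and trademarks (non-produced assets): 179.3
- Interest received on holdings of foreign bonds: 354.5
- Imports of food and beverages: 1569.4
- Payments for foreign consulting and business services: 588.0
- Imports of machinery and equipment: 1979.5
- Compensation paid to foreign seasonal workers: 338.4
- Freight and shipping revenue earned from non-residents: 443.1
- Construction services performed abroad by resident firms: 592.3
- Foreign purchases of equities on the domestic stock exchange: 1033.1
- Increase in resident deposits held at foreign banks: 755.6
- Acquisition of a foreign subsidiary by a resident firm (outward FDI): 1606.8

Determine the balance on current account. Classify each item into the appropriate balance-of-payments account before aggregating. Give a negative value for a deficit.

Goods: -1227.8 - 1006.6 - 1979.5 + 2644.1 - 1569.4 = -3139.2
Services: -588.0 + 443.1 + 592.3 = 447.4
Primary income: -338.4 + 354.5 = 16.1
Current account = (-3139.2) + 447.4 + 16.1 = -2675.7
(Excluded from the current account — capital account: acquisition of foreign patents and trademarks (non-produced assets) 179.3; financial account: foreign purchases of equities on the domestic stock exchange 1033.1, increase in resident deposits held at foreign banks 755.6, acquisition of a foreign subsidiary by a resident firm (outward FDI) 1606.8.)

-2675.7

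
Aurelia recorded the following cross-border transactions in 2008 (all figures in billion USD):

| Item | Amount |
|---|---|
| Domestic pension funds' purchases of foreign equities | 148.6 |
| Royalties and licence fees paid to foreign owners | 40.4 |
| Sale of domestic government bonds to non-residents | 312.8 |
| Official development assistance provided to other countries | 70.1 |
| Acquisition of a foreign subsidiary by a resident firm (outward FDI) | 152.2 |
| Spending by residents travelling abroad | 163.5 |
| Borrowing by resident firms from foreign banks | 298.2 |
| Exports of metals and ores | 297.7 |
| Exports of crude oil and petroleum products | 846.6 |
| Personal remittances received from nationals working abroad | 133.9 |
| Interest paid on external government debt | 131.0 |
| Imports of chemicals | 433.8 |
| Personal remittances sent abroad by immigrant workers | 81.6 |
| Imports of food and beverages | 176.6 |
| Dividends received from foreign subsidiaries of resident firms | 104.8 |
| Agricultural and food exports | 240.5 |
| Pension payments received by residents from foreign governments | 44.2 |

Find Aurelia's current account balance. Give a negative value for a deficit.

570.7

Goods: 297.7 - 433.8 + 240.5 + 846.6 - 176.6 = 774.4
Services: -163.5 - 40.4 = -203.9
Primary income: 104.8 - 131.0 = -26.2
Secondary income: 44.2 - 81.6 - 70.1 + 133.9 = 26.4
Current account = 774.4 + (-203.9) + (-26.2) + 26.4 = 570.7
(Excluded from the current account — financial account: domestic pension funds' purchases of foreign equities 148.6, sale of domestic government bonds to non-residents 312.8, acquisition of a foreign subsidiary by a resident firm (outward FDI) 152.2, borrowing by resident firms from foreign banks 298.2.)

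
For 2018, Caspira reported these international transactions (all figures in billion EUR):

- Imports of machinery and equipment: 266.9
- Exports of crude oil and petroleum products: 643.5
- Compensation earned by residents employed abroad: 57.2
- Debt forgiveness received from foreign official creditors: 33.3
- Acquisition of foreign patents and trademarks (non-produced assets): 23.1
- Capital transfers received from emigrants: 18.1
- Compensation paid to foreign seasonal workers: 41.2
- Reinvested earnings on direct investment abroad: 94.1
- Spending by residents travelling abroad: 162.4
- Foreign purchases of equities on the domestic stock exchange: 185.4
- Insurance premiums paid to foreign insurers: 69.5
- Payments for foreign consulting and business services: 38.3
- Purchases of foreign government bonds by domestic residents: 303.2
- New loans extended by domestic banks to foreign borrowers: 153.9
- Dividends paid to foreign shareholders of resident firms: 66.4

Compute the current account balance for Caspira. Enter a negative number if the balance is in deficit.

150.1

Goods: -266.9 + 643.5 = 376.6
Services: -38.3 - 162.4 - 69.5 = -270.2
Primary income: -66.4 - 41.2 + 57.2 + 94.1 = 43.7
Current account = 376.6 + (-270.2) + 43.7 = 150.1
(Excluded from the current account — capital account: debt forgiveness received from foreign official creditors 33.3, acquisition of foreign patents and trademarks (non-produced assets) 23.1, capital transfers received from emigrants 18.1; financial account: foreign purchases of equities on the domestic stock exchange 185.4, purchases of foreign government bonds by domestic residents 303.2, new loans extended by domestic banks to foreign borrowers 153.9.)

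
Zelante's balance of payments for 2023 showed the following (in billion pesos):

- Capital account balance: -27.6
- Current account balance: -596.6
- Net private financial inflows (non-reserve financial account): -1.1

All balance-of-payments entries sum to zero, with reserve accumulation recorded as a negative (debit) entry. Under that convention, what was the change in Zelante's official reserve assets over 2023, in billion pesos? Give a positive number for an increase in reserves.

Official reserve transactions balance = -((-596.6) + (-27.6) + (-1.1)) = 625.3
An accumulation of reserves is recorded as a debit (negative entry), so the change in the stock of reserves is the negative of that balance.
Change in official reserves = -(625.3) = -625.3

-625.3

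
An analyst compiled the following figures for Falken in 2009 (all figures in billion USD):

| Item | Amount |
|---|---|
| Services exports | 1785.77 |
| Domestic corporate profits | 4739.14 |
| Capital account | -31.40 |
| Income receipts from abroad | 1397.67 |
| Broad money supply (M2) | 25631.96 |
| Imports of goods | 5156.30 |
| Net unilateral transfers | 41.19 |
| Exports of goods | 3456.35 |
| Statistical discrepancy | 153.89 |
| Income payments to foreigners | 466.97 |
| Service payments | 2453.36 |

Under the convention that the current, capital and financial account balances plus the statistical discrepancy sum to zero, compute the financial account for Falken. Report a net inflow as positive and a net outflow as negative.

1273.16

Goods balance = 3456.35 - 5156.30 = -1699.95
Services balance = 1785.77 - 2453.36 = -667.59
Trade balance (goods + services) = -1699.95 + (-667.59) = -2367.54
Net primary income = 1397.67 - 466.97 = 930.70
Net secondary income = 41.19
Current account = -2367.54 + 930.70 + 41.19 = -1395.65
Financial account = -(-1395.65 + (-31.40) + 153.89) = 1273.16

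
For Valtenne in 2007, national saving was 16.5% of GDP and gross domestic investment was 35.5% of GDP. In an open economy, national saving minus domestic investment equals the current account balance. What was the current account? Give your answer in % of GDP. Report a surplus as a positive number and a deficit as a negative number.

CA = S - I = 16.5 - 35.5 = -19.0

-19.0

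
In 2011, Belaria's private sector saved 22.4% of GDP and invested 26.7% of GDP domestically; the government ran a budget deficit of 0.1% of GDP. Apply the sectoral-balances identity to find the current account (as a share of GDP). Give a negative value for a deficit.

-4.4

By the sectoral-balances identity, CA = (S_private - I) + (T - G).
Private balance = 22.4 - 26.7 = -4.3
Government balance (T - G) = -0.1
CA = -4.3 + (-0.1) = -4.4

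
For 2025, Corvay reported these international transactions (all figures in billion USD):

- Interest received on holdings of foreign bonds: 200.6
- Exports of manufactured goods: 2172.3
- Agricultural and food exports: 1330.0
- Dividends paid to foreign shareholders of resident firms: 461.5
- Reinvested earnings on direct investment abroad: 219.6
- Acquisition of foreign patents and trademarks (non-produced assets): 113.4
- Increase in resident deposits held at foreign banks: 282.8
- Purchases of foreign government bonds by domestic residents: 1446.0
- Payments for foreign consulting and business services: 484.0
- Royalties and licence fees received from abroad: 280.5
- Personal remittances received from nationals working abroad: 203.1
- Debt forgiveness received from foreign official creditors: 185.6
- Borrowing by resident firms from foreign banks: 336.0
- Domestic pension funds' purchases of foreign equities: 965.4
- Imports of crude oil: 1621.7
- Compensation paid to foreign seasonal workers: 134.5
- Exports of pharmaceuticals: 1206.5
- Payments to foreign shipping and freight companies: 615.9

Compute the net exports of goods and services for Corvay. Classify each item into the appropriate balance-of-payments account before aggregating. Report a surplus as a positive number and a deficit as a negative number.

2267.7

Goods: 2172.3 + 1330.0 - 1621.7 + 1206.5 = 3087.1
Services: 280.5 - 615.9 - 484.0 = -819.4
Trade balance = 3087.1 + (-819.4) = 2267.7
(Excluded from the trade balance — primary income: interest received on holdings of foreign bonds 200.6, dividends paid to foreign shareholders of resident firms 461.5, reinvested earnings on direct investment abroad 219.6, compensation paid to foreign seasonal workers 134.5; capital account: acquisition of foreign patents and trademarks (non-produced assets) 113.4, debt forgiveness received from foreign official creditors 185.6; financial account: increase in resident deposits held at foreign banks 282.8, purchases of foreign government bonds by domestic residents 1446.0, borrowing by resident firms from foreign banks 336.0, domestic pension funds' purchases of foreign equities 965.4; secondary income: personal remittances received from nationals working abroad 203.1.)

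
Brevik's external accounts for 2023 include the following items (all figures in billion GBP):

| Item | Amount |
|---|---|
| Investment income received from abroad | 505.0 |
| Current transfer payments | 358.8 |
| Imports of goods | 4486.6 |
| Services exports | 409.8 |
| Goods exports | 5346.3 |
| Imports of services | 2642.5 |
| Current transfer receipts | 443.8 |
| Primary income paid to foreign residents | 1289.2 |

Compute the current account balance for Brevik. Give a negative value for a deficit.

Goods balance = 5346.3 - 4486.6 = 859.7
Services balance = 409.8 - 2642.5 = -2232.7
Trade balance (goods + services) = 859.7 + (-2232.7) = -1373.0
Net primary income = 505.0 - 1289.2 = -784.2
Net secondary income = 443.8 - 358.8 = 85.0
Current account = -1373.0 + (-784.2) + 85.0 = -2072.2

-2072.2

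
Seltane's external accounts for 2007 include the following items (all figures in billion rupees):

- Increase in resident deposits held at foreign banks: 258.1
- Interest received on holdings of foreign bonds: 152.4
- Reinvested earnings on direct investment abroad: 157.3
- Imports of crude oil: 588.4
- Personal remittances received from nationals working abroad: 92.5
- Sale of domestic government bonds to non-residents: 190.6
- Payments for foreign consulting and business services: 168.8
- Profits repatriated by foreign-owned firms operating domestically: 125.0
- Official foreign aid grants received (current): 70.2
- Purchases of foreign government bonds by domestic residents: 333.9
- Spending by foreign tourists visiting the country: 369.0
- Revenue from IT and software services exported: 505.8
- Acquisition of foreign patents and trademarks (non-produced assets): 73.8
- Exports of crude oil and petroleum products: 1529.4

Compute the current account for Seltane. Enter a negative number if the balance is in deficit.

Goods: -588.4 + 1529.4 = 941.0
Services: 505.8 - 168.8 + 369.0 = 706.0
Primary income: 157.3 + 152.4 - 125.0 = 184.7
Secondary income: 92.5 + 70.2 = 162.7
Current account = 941.0 + 706.0 + 184.7 + 162.7 = 1994.4
(Excluded from the current account — financial account: increase in resident deposits held at foreign banks 258.1, sale of domestic government bonds to non-residents 190.6, purchases of foreign government bonds by domestic residents 333.9; capital account: acquisition of foreign patents and trademarks (non-produced assets) 73.8.)

1994.4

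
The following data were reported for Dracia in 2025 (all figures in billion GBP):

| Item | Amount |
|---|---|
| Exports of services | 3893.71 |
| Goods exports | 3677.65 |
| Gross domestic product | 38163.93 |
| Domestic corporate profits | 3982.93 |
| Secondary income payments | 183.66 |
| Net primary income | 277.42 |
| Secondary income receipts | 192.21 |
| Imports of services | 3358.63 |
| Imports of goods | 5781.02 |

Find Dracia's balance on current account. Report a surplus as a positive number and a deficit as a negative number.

Goods balance = 3677.65 - 5781.02 = -2103.37
Services balance = 3893.71 - 3358.63 = 535.08
Trade balance (goods + services) = -2103.37 + 535.08 = -1568.29
Net primary income = 277.42
Net secondary income = 192.21 - 183.66 = 8.55
Current account = -1568.29 + 277.42 + 8.55 = -1282.32

-1282.32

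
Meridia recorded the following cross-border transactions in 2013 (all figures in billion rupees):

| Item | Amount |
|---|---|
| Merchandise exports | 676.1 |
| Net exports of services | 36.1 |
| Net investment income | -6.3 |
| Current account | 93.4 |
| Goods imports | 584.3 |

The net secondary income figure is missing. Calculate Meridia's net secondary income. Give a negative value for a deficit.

Current account = goods balance + services balance + net primary income + net secondary income
Sum of the known components = 121.6
Net secondary income = CA - (known components) = 93.4 - 121.6 = -28.2

-28.2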